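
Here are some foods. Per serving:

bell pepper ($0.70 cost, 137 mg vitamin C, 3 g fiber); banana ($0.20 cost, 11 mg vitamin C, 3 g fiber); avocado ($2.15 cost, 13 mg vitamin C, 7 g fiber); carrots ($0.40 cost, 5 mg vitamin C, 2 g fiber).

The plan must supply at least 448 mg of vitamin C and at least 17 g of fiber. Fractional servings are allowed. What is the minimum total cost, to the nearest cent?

bell pepper only: max(448/137, 17/3) = 5.667 servings → $3.97.
banana only: max(448/11, 17/3) = 40.73 servings → $8.15.
avocado only: max(448/13, 17/7) = 34.46 servings → $74.09.
carrots only: max(448/5, 17/2) = 89.6 servings → $35.84.
bell pepper + banana with both tight: 3.061 servings and 2.606 servings → $2.66.
bell pepper + avocado with both tight: 3.168 servings and 1.071 servings → $4.52.
bell pepper + carrots with both tight: 3.131 servings and 3.803 servings → $3.71.
banana + avocado: intersection lies outside the first quadrant.
banana + carrots: the both-tight solution has a negative serving — not a feasible corner.
avocado + carrots: the both-tight solution has a negative serving — not a feasible corner.
The minimum over all feasible corners is $2.66.

$2.66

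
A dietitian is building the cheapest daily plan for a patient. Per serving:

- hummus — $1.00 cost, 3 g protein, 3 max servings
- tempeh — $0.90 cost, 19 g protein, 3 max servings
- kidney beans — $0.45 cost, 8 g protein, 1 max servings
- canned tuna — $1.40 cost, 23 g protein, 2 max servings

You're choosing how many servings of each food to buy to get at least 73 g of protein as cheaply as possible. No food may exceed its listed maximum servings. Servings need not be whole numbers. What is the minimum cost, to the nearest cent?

Cost per g of protein: tempeh $0.0474, kidney beans $0.0563, canned tuna $0.0609, hummus $0.3333.
Take 3 servings of tempeh: +57.0 g protein for $2.70 (total $2.70, still need 16.0 g).
Take 1 serving of kidney beans: +8.0 g protein for $0.45 (total $3.15, still need 8.0 g).
Take 0.3478 servings of canned tuna: +8.0 g protein for $0.49 (total $3.64, still need 0.0 g).
Filling from the cheapest source first is optimal under one linear minimum: $3.64.

$3.64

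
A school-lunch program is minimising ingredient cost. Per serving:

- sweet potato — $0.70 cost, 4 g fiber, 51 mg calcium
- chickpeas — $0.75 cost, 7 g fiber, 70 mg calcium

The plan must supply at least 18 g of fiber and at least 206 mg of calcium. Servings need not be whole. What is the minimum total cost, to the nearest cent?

An LP optimum is at a vertex; with two nutrient constraints at most two foods are used. Check each candidate.
sweet potato only: max(18/4, 206/51) = 4.5 servings → $3.15.
chickpeas only: max(18/7, 206/70) = 2.943 servings → $2.21.
sweet potato + chickpeas with both tight: 2.364 servings and 1.221 servings → $2.57.
So the least-cost plan costs $2.21.

$2.21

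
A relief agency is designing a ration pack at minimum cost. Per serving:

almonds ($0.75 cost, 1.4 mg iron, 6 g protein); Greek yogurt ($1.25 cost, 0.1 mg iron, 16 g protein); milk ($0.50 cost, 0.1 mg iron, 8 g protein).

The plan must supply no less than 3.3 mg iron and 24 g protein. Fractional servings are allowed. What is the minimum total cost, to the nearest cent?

$2.35

Two binding constraints pin down two serving amounts, so the optimal mix uses at most two foods. The candidates are each food alone (scaled to the tighter of iron/protein) and each pair with both constraints tight.
almonds only: max(3.3/1.4, 24/6) = 4 servings → $3.00.
Greek yogurt only: max(3.3/0.1, 24/16) = 33 servings → $41.25.
milk only: max(3.3/0.1, 24/8) = 33 servings → $16.50.
almonds + Greek yogurt with both tight: 2.312 servings and 0.633 servings → $2.53.
almonds + milk with both tight: 2.264 servings and 1.302 servings → $2.35.
Greek yogurt + milk: intersection lies outside the first quadrant.
The minimum over all feasible corners is $2.35.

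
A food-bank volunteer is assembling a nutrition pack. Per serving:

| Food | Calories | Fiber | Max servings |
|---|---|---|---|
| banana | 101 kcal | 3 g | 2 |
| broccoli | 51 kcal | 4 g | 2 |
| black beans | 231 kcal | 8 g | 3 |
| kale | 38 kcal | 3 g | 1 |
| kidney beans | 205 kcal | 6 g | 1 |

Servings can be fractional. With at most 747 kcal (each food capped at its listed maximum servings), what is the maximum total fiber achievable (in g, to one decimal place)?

32.0 g

Fiber per kcal: kale 0.07895, broccoli 0.07843, black beans 0.03463, banana 0.0297, kidney beans 0.02927.
Take 1 serving of kale: uses 38 kcal, +3.0 g fiber (running total 3.0 g).
Take 2 servings of broccoli: uses 102 kcal, +8.0 g fiber (running total 11.0 g).
Take 2.628 servings of black beans: uses 607 kcal, +21.0 g fiber (running total 32.0 g).
Greedy by best ratio exhausts the calories allowance optimally: 32.0 g.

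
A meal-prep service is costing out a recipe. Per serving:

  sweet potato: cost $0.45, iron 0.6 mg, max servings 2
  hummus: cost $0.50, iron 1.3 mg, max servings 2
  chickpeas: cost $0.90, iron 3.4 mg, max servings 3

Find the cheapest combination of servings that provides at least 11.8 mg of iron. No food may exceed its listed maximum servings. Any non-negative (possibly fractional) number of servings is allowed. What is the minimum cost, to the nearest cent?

$3.32

Cost per mg of iron: chickpeas $0.2647, hummus $0.3846, sweet potato $0.7500.
Take 3 servings of chickpeas: +10.2 mg iron for $2.70 (total $2.70, still need 1.6 mg).
Take 1.231 servings of hummus: +1.6 mg iron for $0.62 (total $3.32, still need 0.0 mg).
Filling from the cheapest source first is optimal under one linear minimum: $3.32.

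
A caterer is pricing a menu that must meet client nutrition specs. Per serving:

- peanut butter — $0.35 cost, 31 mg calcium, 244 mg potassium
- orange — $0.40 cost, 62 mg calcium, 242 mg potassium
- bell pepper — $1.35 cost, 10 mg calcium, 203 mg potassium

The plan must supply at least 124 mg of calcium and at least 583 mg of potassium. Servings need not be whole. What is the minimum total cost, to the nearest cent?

$0.92

Two binding constraints pin down two serving amounts, so the optimal mix uses at most two foods. The candidates are each food alone (scaled to the tighter of calcium/potassium) and each pair with both constraints tight.
peanut butter only: max(124/31, 583/244) = 4 servings → $1.40.
orange only: max(124/62, 583/242) = 2.409 servings → $0.96.
bell pepper only: max(124/10, 583/203) = 12.4 servings → $16.74.
peanut butter + orange with both tight: 0.8049 servings and 1.598 servings → $0.92.
peanut butter + bell pepper: the both-tight solution has a negative serving — not a feasible corner.
orange + bell pepper with both tight: 1.903 servings and 0.6038 servings → $1.58.
So the least-cost plan costs $0.92.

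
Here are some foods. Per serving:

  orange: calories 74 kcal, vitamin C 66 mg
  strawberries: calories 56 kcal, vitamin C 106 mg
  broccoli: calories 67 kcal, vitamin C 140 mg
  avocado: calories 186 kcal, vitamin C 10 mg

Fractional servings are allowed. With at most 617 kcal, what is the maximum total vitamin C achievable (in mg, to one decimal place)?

1289.3 mg

Vitamin C per kcal: broccoli 2.09, strawberries 1.893, orange 0.8919, avocado 0.05376.
With no serving limits, spend the whole calories allowance on broccoli: 617 kcal / 67 kcal × 140 mg = 1289.3 mg.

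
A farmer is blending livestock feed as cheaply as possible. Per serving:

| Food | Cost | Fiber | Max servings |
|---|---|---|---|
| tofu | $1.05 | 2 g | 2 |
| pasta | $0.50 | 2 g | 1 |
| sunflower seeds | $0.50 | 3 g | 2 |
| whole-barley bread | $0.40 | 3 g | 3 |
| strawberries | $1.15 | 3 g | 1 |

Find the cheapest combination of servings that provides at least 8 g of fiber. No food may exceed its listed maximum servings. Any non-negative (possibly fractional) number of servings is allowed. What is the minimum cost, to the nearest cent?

Cost per g of fiber: whole-barley bread $0.1333, sunflower seeds $0.1667, pasta $0.2500, strawberries $0.3833, tofu $0.5250.
Take 2.667 servings of whole-barley bread: +8.0 g fiber for $1.07 (total $1.07, still need 0.0 g).
Greedy by cheapest-per-g is optimal for a single linear constraint, so the minimum cost is $1.07.

$1.07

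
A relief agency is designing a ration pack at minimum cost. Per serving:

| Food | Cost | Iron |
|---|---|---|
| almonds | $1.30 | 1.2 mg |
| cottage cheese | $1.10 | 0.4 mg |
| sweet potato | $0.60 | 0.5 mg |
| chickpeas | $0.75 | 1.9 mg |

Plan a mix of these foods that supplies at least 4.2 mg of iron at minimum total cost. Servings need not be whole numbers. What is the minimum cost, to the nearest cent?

$1.66

Cost per mg of iron: chickpeas $0.3947, almonds $1.0833, sweet potato $1.2000, cottage cheese $2.7500.
With no serving limits, use only chickpeas: 4.2 mg / 1.9 mg = 2.211 servings × $0.75 = $1.66.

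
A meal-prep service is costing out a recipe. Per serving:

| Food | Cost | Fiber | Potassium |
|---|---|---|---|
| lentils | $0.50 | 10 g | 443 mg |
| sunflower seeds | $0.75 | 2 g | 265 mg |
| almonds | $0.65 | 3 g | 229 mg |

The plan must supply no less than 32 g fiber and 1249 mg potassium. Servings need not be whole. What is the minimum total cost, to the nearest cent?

$1.60

Check every corner: each single food scaled to meet both minima, and each pair solved so both constraints bind.
lentils only: max(32/10, 1249/443) = 3.2 servings → $1.60.
sunflower seeds only: max(32/2, 1249/265) = 16 servings → $12.00.
almonds only: max(32/3, 1249/229) = 10.67 servings → $6.93.
lentils + sunflower seeds: intersection lies outside the first quadrant.
lentils + almonds with both targets exact would need a negative amount; discard.
sunflower seeds + almonds: the both-tight solution has a negative serving — not a feasible corner.
So the least-cost plan costs $1.60.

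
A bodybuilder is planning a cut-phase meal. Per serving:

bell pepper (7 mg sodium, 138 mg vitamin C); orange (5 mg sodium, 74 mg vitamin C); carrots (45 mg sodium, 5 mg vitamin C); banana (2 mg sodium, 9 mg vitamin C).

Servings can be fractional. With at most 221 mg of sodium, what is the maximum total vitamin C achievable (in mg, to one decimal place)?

Vitamin C per mg sodium: bell pepper 19.71, orange 14.8, banana 4.5, carrots 0.1111.
With no serving limits, spend the whole sodium allowance on bell pepper: 221 mg / 7 mg × 138 mg = 4356.9 mg.

4356.9 mg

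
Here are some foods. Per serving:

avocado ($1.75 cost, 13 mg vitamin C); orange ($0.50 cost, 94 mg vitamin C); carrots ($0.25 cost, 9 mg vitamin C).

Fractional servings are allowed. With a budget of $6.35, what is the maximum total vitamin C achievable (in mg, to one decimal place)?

1193.8 mg

Vitamin C per dollar: orange 188, carrots 36, avocado 7.429.
With no serving limits, spend the whole cost allowance on orange: $6.35 / $0.50 × 94 mg = 1193.8 mg.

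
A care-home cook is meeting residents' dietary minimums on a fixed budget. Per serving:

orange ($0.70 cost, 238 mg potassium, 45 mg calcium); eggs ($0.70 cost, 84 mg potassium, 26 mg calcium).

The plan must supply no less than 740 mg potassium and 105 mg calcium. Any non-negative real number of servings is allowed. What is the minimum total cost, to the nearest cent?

$2.18

An LP optimum is at a vertex; with two nutrient constraints at most two foods are used. Check each candidate.
orange only: max(740/238, 105/45) = 3.109 servings → $2.18.
eggs only: max(740/84, 105/26) = 8.81 servings → $6.17.
orange + eggs: the both-tight solution has a negative serving — not a feasible corner.
Cheapest feasible corner: $2.18.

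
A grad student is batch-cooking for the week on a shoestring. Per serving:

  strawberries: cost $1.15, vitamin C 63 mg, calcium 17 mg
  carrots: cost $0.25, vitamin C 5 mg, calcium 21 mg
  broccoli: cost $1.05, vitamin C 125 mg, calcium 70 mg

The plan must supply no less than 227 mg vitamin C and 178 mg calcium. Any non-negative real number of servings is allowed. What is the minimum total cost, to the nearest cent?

$2.49

A basic optimal solution has at most two foods positive. Try each food alone and each pair with both targets met exactly.
strawberries only: max(227/63, 178/17) = 10.47 servings → $12.04.
carrots only: max(227/5, 178/21) = 45.4 servings → $11.35.
broccoli only: max(227/125, 178/70) = 2.543 servings → $2.67.
strawberries + carrots with both tight: 3.132 servings and 5.941 servings → $5.09.
strawberries + broccoli: intersection lies outside the first quadrant.
carrots + broccoli with both tight: 2.796 servings and 1.704 servings → $2.49.
So the least-cost plan costs $2.49.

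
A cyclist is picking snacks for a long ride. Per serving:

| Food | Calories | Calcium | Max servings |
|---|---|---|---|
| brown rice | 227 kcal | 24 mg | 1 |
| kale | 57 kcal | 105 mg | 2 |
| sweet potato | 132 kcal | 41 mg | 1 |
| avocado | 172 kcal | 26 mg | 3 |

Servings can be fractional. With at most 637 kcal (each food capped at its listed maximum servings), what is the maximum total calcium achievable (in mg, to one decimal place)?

310.1 mg

Calcium per kcal: kale 1.842, sweet potato 0.3106, avocado 0.1512, brown rice 0.1057.
Take 2 servings of kale: uses 114 kcal, +210.0 mg calcium (running total 210.0 mg).
Take 1 serving of sweet potato: uses 132 kcal, +41.0 mg calcium (running total 251.0 mg).
Take 2.273 servings of avocado: uses 391 kcal, +59.1 mg calcium (running total 310.1 mg).
Greedy by best ratio exhausts the calories allowance optimally: 310.1 mg.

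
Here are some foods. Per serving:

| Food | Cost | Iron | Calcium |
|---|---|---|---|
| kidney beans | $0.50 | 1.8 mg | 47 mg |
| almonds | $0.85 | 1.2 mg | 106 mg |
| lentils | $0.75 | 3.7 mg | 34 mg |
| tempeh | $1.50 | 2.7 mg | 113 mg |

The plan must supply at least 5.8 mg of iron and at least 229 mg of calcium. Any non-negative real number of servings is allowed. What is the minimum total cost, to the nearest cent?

$2.15

With two linear requirements the optimum uses one or two foods; enumerate the corners.
kidney beans only: max(5.8/1.8, 229/47) = 4.872 servings → $2.44.
almonds only: max(5.8/1.2, 229/106) = 4.833 servings → $4.11.
lentils only: max(5.8/3.7, 229/34) = 6.735 servings → $5.05.
tempeh only: max(5.8/2.7, 229/113) = 2.148 servings → $3.22.
kidney beans + almonds with both tight: 2.53 servings and 1.039 servings → $2.15.
kidney beans + lentils: intersection lies outside the first quadrant.
kidney beans + tempeh with both tight: 0.485 servings and 1.825 servings → $2.98.
almonds + lentils with both tight: 1.85 servings and 0.9676 servings → $2.30.
almonds + tempeh: intersection lies outside the first quadrant.
lentils + tempeh with both tight: 0.1137 servings and 1.992 servings → $3.07.
The minimum over all feasible corners is $2.15.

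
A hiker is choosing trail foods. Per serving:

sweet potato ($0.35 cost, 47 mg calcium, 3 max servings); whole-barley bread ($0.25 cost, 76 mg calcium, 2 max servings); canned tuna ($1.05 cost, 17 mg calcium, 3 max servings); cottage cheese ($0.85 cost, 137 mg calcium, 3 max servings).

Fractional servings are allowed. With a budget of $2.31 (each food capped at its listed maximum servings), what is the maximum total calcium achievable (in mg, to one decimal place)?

443.7 mg

Calcium per dollar: whole-barley bread 304, cottage cheese 161.2, sweet potato 134.3, canned tuna 16.19.
Take 2 servings of whole-barley bread: spends $0.50, +152.0 mg calcium (running total 152.0 mg).
Take 2.129 servings of cottage cheese: spends $1.81, +291.7 mg calcium (running total 443.7 mg).
Greedy by best ratio exhausts the cost allowance optimally: 443.7 mg.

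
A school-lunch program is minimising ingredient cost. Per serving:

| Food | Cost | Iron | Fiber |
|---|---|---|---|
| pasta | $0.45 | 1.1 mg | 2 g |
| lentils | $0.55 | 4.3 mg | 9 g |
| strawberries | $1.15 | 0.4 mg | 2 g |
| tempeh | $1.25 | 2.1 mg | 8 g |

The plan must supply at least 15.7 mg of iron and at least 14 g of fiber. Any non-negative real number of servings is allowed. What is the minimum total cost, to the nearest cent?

With two linear requirements the optimum uses one or two foods; enumerate the corners.
pasta only: max(15.7/1.1, 14/2) = 14.27 servings → $6.42.
lentils only: max(15.7/4.3, 14/9) = 3.651 servings → $2.01.
strawberries only: max(15.7/0.4, 14/2) = 39.25 servings → $45.14.
tempeh only: max(15.7/2.1, 14/8) = 7.476 servings → $9.35.
pasta + lentils: intersection lies outside the first quadrant.
pasta + strawberries: intersection lies outside the first quadrant.
pasta + tempeh: the both-tight solution has a negative serving — not a feasible corner.
lentils + strawberries with both targets exact would need a negative amount; discard.
lentils + tempeh: intersection lies outside the first quadrant.
strawberries + tempeh: intersection lies outside the first quadrant.
So the least-cost plan costs $2.01.

$2.01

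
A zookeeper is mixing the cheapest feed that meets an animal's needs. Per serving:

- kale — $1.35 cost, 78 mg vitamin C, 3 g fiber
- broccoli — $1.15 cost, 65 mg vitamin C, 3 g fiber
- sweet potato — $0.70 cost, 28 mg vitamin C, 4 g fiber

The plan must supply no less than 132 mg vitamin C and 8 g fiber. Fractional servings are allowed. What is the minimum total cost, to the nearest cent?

The cheapest plan sits at a corner of the feasible region — with two constraints it uses at most two foods.
kale only: max(132/78, 8/3) = 2.667 servings → $3.60.
broccoli only: max(132/65, 8/3) = 2.667 servings → $3.07.
sweet potato only: max(132/28, 8/4) = 4.714 servings → $3.30.
kale + broccoli: intersection lies outside the first quadrant.
kale + sweet potato with both tight: 1.333 servings and 1 serving → $2.50.
broccoli + sweet potato with both tight: 1.727 servings and 0.7045 servings → $2.48.
So the least-cost plan costs $2.48.

$2.48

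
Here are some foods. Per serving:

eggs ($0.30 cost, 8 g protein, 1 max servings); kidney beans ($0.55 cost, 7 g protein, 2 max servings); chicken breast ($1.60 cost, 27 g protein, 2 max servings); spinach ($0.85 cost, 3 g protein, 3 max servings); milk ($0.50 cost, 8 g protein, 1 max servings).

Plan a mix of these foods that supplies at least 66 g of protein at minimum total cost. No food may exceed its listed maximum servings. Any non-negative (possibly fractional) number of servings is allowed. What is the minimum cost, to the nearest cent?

$3.75

Cost per g of protein: eggs $0.0375, chicken breast $0.0593, milk $0.0625, kidney beans $0.0786, spinach $0.2833.
Take 1 serving of eggs: +8.0 g protein for $0.30 (total $0.30, still need 58.0 g).
Take 2 servings of chicken breast: +54.0 g protein for $3.20 (total $3.50, still need 4.0 g).
Take 0.5 servings of milk: +4.0 g protein for $0.25 (total $3.75, still need 0.0 g).
Greedy by cheapest-per-g is optimal for a single linear constraint, so the minimum cost is $3.75.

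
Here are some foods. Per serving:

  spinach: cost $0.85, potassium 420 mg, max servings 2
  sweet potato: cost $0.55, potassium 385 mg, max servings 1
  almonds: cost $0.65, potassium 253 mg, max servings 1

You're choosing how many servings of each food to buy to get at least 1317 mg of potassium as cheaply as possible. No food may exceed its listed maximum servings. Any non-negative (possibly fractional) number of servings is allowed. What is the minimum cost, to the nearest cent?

Cost per mg of potassium: sweet potato $0.0014, spinach $0.0020, almonds $0.0026.
Take 1 serving of sweet potato: +385.0 mg potassium for $0.55 (total $0.55, still need 932.0 mg).
Take 2 servings of spinach: +840.0 mg potassium for $1.70 (total $2.25, still need 92.0 mg).
Take 0.3636 servings of almonds: +92.0 mg potassium for $0.24 (total $2.49, still need 0.0 mg).
Greedy by cheapest-per-mg is optimal for a single linear constraint, so the minimum cost is $2.49.

$2.49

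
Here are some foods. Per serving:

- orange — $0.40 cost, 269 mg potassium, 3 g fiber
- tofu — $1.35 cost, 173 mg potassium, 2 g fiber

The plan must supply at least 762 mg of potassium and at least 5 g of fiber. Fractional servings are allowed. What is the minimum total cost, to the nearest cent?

A basic optimal solution has at most two foods positive. Try each food alone and each pair with both targets met exactly.
orange only: max(762/269, 5/3) = 2.833 servings → $1.13.
tofu only: max(762/173, 5/2) = 4.405 servings → $5.95.
orange + tofu with both targets exact would need a negative amount; discard.
The minimum over all feasible corners is $1.13.

$1.13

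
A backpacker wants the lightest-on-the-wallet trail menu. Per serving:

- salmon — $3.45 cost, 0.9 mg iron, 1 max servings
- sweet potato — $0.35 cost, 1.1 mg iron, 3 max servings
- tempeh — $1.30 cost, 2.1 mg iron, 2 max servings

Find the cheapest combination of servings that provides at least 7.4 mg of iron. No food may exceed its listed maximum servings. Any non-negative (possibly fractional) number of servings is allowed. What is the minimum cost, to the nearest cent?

Cost per mg of iron: sweet potato $0.3182, tempeh $0.6190, salmon $3.8333.
Take 3 servings of sweet potato: +3.3 mg iron for $1.05 (total $1.05, still need 4.1 mg).
Take 1.952 servings of tempeh: +4.1 mg iron for $2.54 (total $3.59, still need 0.0 mg).
Filling from the cheapest source first is optimal under one linear minimum: $3.59.

$3.59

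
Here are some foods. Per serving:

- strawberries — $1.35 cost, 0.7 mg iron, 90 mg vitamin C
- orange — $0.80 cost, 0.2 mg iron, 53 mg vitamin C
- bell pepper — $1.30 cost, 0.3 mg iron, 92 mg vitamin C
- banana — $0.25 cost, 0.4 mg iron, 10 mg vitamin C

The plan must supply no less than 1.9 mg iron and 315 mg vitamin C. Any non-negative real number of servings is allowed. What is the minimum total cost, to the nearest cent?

The cheapest plan sits at a corner of the feasible region — with two constraints it uses at most two foods.
strawberries only: max(1.9/0.7, 315/90) = 3.5 servings → $4.72.
orange only: max(1.9/0.2, 315/53) = 9.5 servings → $7.60.
bell pepper only: max(1.9/0.3, 315/92) = 6.333 servings → $8.23.
banana only: max(1.9/0.4, 315/10) = 31.5 servings → $7.88.
strawberries + orange with both tight: 1.974 servings and 2.592 servings → $4.74.
strawberries + bell pepper with both tight: 2.147 servings and 1.324 servings → $4.62.
strawberries + banana: intersection lies outside the first quadrant.
orange + bell pepper with both targets exact would need a negative amount; discard.
orange + banana with both tight: 5.573 servings and 1.964 servings → $4.95.
bell pepper + banana with both tight: 3.166 servings and 2.376 servings → $4.71.
So the least-cost plan costs $4.62.

$4.62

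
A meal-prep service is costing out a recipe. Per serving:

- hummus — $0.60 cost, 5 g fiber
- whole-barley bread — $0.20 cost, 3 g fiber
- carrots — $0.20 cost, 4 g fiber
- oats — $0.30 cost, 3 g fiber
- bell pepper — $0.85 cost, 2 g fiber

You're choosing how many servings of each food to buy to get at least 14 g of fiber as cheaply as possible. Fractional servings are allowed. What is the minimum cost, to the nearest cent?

Cost per g of fiber: carrots $0.0500, whole-barley bread $0.0667, oats $0.1000, hummus $0.1200, bell pepper $0.4250.
With no serving limits, use only carrots: 14 g / 4 g = 3.5 servings × $0.20 = $0.70.

$0.70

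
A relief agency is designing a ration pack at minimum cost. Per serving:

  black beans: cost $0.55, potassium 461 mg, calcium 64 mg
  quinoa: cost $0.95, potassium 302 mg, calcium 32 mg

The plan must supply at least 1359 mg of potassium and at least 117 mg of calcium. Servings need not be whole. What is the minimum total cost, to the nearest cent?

$1.62

With two linear requirements the optimum uses one or two foods; enumerate the corners.
black beans only: max(1359/461, 117/64) = 2.948 servings → $1.62.
quinoa only: max(1359/302, 117/32) = 4.5 servings → $4.28.
black beans + quinoa: the both-tight solution has a negative serving — not a feasible corner.
So the least-cost plan costs $1.62.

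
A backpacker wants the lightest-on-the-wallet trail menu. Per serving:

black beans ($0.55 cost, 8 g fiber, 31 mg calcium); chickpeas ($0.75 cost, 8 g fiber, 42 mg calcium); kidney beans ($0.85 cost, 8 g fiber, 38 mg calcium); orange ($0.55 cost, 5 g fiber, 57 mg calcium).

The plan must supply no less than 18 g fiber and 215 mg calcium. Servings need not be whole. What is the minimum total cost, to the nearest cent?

At the optimum either one food covers both requirements or two foods hit both targets exactly; no other combination can be cheaper.
black beans only: max(18/8, 215/31) = 6.935 servings → $3.81.
chickpeas only: max(18/8, 215/42) = 5.119 servings → $3.84.
kidney beans only: max(18/8, 215/38) = 5.658 servings → $4.81.
orange only: max(18/5, 215/57) = 3.772 servings → $2.07.
black beans + chickpeas: intersection lies outside the first quadrant.
black beans + kidney beans: the both-tight solution has a negative serving — not a feasible corner.
black beans + orange with both targets exact would need a negative amount; discard.
chickpeas + kidney beans: the both-tight solution has a negative serving — not a feasible corner.
chickpeas + orange: intersection lies outside the first quadrant.
kidney beans + orange with both targets exact would need a negative amount; discard.
So the least-cost plan costs $2.07.

$2.07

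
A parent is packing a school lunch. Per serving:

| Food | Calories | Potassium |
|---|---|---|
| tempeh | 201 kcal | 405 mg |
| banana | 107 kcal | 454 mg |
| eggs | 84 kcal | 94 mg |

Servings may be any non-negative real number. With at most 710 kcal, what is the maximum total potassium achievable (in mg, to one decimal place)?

Potassium per kcal: banana 4.243, tempeh 2.015, eggs 1.119.
With no serving limits, spend the whole calories allowance on banana: 710 kcal / 107 kcal × 454 mg = 3012.5 mg.

3012.5 mg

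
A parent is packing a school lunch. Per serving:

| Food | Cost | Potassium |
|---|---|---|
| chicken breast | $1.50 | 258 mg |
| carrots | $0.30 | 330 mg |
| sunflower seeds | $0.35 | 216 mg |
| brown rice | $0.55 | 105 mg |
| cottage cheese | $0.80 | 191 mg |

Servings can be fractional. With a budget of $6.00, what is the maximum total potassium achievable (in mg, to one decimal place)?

6600.0 mg

Potassium per dollar: carrots 1100, sunflower seeds 617.1, cottage cheese 238.8, brown rice 190.9, chicken breast 172.
With no serving limits, spend the whole cost allowance on carrots: $6.00 / $0.30 × 330 mg = 6600.0 mg.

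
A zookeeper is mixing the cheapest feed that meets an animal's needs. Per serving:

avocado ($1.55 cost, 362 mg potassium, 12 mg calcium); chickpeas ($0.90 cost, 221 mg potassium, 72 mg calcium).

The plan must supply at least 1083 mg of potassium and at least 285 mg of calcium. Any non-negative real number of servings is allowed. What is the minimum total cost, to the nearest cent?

$4.41

Compare the cost at each extreme point of the feasible region.
avocado only: max(1083/362, 285/12) = 23.75 servings → $36.81.
chickpeas only: max(1083/221, 285/72) = 4.9 servings → $4.41.
avocado + chickpeas with both tight: 0.6403 servings and 3.852 servings → $4.46.
So the least-cost plan costs $4.41.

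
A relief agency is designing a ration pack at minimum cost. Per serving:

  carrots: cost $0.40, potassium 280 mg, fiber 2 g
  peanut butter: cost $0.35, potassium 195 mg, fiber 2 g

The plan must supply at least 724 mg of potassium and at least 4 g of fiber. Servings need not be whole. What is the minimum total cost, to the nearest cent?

$1.03

Check every corner: each single food scaled to meet both minima, and each pair solved so both constraints bind.
carrots only: max(724/280, 4/2) = 2.586 servings → $1.03.
peanut butter only: max(724/195, 4/2) = 3.713 servings → $1.30.
carrots + peanut butter: intersection lies outside the first quadrant.
The minimum over all feasible corners is $1.03.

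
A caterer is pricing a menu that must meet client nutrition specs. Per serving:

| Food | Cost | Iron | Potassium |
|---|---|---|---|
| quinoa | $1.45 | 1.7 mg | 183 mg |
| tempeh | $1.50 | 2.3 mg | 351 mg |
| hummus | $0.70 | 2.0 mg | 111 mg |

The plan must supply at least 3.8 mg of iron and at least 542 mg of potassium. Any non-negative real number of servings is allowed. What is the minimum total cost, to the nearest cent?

$2.36

Two binding constraints pin down two serving amounts, so the optimal mix uses at most two foods. The candidates are each food alone (scaled to the tighter of iron/potassium) and each pair with both constraints tight.
quinoa only: max(3.8/1.7, 542/183) = 2.962 servings → $4.29.
tempeh only: max(3.8/2.3, 542/351) = 1.652 servings → $2.48.
hummus only: max(3.8/2.0, 542/111) = 4.883 servings → $3.42.
quinoa + tempeh with both tight: 0.496 servings and 1.286 servings → $2.65.
quinoa + hummus: intersection lies outside the first quadrant.
tempeh + hummus with both tight: 1.482 servings and 0.1952 servings → $2.36.
The minimum over all feasible corners is $2.36.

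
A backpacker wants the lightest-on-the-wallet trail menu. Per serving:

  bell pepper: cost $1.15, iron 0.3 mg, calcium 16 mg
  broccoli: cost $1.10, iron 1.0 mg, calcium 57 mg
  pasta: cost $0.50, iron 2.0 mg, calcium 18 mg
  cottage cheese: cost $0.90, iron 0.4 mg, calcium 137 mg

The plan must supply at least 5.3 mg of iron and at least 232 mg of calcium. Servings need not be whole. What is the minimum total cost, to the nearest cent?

$2.43

bell pepper only: max(5.3/0.3, 232/16) = 17.67 servings → $20.32.
broccoli only: max(5.3/1.0, 232/57) = 5.3 servings → $5.83.
pasta only: max(5.3/2.0, 232/18) = 12.89 servings → $6.44.
cottage cheese only: max(5.3/0.4, 232/137) = 13.25 servings → $11.93.
bell pepper + broccoli: the both-tight solution has a negative serving — not a feasible corner.
bell pepper + pasta with both tight: 13.86 servings and 0.5714 servings → $16.22.
bell pepper + cottage cheese: the both-tight solution has a negative serving — not a feasible corner.
broccoli + pasta with both tight: 3.84 servings and 0.7302 servings → $4.59.
broccoli + cottage cheese: the both-tight solution has a negative serving — not a feasible corner.
pasta + cottage cheese with both tight: 2.374 servings and 1.382 servings → $2.43.
So the least-cost plan costs $2.43.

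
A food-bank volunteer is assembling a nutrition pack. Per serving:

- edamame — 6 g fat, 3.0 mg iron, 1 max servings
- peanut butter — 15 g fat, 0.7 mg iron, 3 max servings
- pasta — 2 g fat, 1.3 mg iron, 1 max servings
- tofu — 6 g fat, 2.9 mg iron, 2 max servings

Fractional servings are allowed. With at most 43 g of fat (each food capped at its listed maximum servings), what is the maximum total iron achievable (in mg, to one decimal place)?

Iron per g fat: pasta 0.65, edamame 0.5, tofu 0.4833, peanut butter 0.04667.
Take 1 serving of pasta: uses 2 g fat, +1.3 mg iron (running total 1.3 mg).
Take 1 serving of edamame: uses 6 g fat, +3.0 mg iron (running total 4.3 mg).
Take 2 servings of tofu: uses 12 g fat, +5.8 mg iron (running total 10.1 mg).
Take 1.533 servings of peanut butter: uses 23 g fat, +1.1 mg iron (running total 11.2 mg).
Filling greedily by iron-per-g fat is optimal for one linear limit, giving 11.2 mg.

11.2 mg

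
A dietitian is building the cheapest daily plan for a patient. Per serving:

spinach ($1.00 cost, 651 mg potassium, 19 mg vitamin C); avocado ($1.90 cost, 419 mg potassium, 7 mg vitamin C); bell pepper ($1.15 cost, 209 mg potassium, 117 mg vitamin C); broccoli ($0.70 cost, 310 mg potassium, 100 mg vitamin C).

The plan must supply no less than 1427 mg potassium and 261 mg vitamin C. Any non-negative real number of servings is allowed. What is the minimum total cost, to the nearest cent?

spinach only: max(1427/651, 261/19) = 13.74 servings → $13.74.
avocado only: max(1427/419, 261/7) = 37.29 servings → $70.84.
bell pepper only: max(1427/209, 261/117) = 6.828 servings → $7.85.
broccoli only: max(1427/310, 261/100) = 4.603 servings → $3.22.
spinach + avocado with both targets exact would need a negative amount; discard.
spinach + bell pepper with both tight: 1.557 servings and 1.978 servings → $3.83.
spinach + broccoli with both tight: 1.044 servings and 2.412 servings → $2.73.
avocado + bell pepper with both tight: 2.364 servings and 2.089 servings → $6.89.
avocado + broccoli with both tight: 1.555 servings and 2.501 servings → $4.71.
bell pepper + broccoli with both targets exact would need a negative amount; discard.
Cheapest feasible corner: $2.73.

$2.73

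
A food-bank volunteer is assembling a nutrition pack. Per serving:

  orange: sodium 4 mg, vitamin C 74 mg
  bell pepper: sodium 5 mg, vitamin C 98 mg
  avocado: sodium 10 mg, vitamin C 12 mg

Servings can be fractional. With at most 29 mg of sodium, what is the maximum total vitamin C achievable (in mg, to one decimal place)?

568.4 mg

Vitamin C per mg sodium: bell pepper 19.6, orange 18.5, avocado 1.2.
With no serving limits, spend the whole sodium allowance on bell pepper: 29 mg / 5 mg × 98 mg = 568.4 mg.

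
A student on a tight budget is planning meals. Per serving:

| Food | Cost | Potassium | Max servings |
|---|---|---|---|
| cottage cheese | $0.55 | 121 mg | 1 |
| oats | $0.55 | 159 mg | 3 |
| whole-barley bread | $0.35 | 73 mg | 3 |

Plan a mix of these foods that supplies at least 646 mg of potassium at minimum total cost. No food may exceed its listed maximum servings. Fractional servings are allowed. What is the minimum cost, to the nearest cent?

$2.43

Cost per mg of potassium: oats $0.0035, cottage cheese $0.0045, whole-barley bread $0.0048.
Take 3 servings of oats: +477.0 mg potassium for $1.65 (total $1.65, still need 169.0 mg).
Take 1 serving of cottage cheese: +121.0 mg potassium for $0.55 (total $2.20, still need 48.0 mg).
Take 0.6575 servings of whole-barley bread: +48.0 mg potassium for $0.23 (total $2.43, still need 0.0 mg).
Filling from the cheapest source first is optimal under one linear minimum: $2.43.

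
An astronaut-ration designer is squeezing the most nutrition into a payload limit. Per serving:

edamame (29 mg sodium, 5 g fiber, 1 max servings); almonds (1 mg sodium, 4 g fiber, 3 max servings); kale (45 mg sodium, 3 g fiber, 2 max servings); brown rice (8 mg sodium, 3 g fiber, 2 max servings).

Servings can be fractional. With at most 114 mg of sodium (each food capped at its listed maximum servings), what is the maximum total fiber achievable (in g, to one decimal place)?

27.4 g

Fiber per mg sodium: almonds 4, brown rice 0.375, edamame 0.1724, kale 0.06667.
Take 3 servings of almonds: uses 3 mg sodium, +12.0 g fiber (running total 12.0 g).
Take 2 servings of brown rice: uses 16 mg sodium, +6.0 g fiber (running total 18.0 g).
Take 1 serving of edamame: uses 29 mg sodium, +5.0 g fiber (running total 23.0 g).
Take 1.467 servings of kale: uses 66 mg sodium, +4.4 g fiber (running total 27.4 g).
Greedy by best ratio exhausts the sodium allowance optimally: 27.4 g.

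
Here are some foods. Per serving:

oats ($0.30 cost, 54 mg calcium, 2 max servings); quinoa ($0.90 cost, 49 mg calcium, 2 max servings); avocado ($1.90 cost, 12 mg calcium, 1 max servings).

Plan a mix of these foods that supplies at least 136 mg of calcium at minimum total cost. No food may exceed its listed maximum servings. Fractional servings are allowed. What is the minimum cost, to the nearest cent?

Cost per mg of calcium: oats $0.0056, quinoa $0.0184, avocado $0.1583.
Take 2 servings of oats: +108.0 mg calcium for $0.60 (total $0.60, still need 28.0 mg).
Take 0.5714 servings of quinoa: +28.0 mg calcium for $0.51 (total $1.11, still need 0.0 mg).
Greedy by cheapest-per-mg is optimal for a single linear constraint, so the minimum cost is $1.11.

$1.11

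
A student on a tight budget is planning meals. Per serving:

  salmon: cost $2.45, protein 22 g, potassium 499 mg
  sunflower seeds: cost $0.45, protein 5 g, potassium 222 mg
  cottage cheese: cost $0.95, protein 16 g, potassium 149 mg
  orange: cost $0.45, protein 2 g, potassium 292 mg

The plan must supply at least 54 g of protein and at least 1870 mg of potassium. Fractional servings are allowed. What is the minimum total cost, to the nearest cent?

$4.40

This is a tiny linear program; its minimum lies at a vertex of the feasible set. List the vertices and price them.
salmon only: max(54/22, 1870/499) = 3.747 servings → $9.18.
sunflower seeds only: max(54/5, 1870/222) = 10.8 servings → $4.86.
cottage cheese only: max(54/16, 1870/149) = 12.55 servings → $11.92.
orange only: max(54/2, 1870/292) = 27 servings → $12.15.
salmon + sunflower seeds with both tight: 1.104 servings and 5.941 servings → $5.38.
salmon + cottage cheese: intersection lies outside the first quadrant.
salmon + orange with both tight: 2.217 servings and 2.616 servings → $6.61.
sunflower seeds + cottage cheese with both tight: 7.793 servings and 0.9398 servings → $4.40.
sunflower seeds + orange: the both-tight solution has a negative serving — not a feasible corner.
cottage cheese + orange with both tight: 2.75 servings and 5.001 servings → $4.86.
Cheapest feasible corner: $4.40.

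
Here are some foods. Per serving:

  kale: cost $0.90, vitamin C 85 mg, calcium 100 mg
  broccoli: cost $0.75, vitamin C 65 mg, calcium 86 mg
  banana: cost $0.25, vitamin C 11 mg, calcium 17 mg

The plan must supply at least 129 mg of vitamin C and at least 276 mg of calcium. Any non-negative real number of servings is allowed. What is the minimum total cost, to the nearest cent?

Compare the cost at each extreme point of the feasible region.
kale only: max(129/85, 276/100) = 2.76 servings → $2.48.
broccoli only: max(129/65, 276/86) = 3.209 servings → $2.41.
banana only: max(129/11, 276/17) = 16.24 servings → $4.06.
kale + broccoli: intersection lies outside the first quadrant.
kale + banana with both targets exact would need a negative amount; discard.
broccoli + banana: the both-tight solution has a negative serving — not a feasible corner.
So the least-cost plan costs $2.41.

$2.41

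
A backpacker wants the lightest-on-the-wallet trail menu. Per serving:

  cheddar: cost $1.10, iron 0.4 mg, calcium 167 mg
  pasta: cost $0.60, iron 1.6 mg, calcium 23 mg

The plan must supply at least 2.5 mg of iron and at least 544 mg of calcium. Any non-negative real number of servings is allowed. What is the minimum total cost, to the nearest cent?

$3.93

Check every corner: each single food scaled to meet both minima, and each pair solved so both constraints bind.
cheddar only: max(2.5/0.4, 544/167) = 6.25 servings → $6.88.
pasta only: max(2.5/1.6, 544/23) = 23.65 servings → $14.19.
cheddar + pasta with both tight: 3.151 servings and 0.7748 servings → $3.93.
So the least-cost plan costs $3.93.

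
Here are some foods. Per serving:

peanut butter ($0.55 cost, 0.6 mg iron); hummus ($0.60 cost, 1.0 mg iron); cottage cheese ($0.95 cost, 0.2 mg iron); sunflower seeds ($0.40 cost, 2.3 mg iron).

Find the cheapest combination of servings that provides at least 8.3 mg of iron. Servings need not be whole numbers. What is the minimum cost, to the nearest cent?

$1.44

Cost per mg of iron: sunflower seeds $0.1739, hummus $0.6000, peanut butter $0.9167, cottage cheese $4.7500.
With no serving limits, use only sunflower seeds: 8.3 mg / 2.3 mg = 3.609 servings × $0.40 = $1.44.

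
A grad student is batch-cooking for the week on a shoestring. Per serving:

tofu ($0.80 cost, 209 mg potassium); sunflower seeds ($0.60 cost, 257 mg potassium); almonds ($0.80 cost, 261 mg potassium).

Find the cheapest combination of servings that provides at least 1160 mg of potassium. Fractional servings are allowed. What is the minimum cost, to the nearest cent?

Cost per mg of potassium: sunflower seeds $0.0023, almonds $0.0031, tofu $0.0038.
With no serving limits, use only sunflower seeds: 1160 mg / 257 mg = 4.514 servings × $0.60 = $2.71.

$2.71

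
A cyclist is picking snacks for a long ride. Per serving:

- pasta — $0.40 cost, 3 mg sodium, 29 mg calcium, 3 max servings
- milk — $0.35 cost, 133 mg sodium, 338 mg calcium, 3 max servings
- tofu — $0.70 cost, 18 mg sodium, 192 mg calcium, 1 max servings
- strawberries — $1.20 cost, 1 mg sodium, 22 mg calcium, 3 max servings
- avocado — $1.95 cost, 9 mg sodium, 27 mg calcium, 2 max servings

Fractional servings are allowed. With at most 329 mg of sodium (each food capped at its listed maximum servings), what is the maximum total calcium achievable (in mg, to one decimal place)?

1113.1 mg

Calcium per mg sodium: strawberries 22, tofu 10.67, pasta 9.667, avocado 3, milk 2.541.
Take 3 servings of strawberries: uses 3 mg sodium, +66.0 mg calcium (running total 66.0 mg).
Take 1 serving of tofu: uses 18 mg sodium, +192.0 mg calcium (running total 258.0 mg).
Take 3 servings of pasta: uses 9 mg sodium, +87.0 mg calcium (running total 345.0 mg).
Take 2 servings of avocado: uses 18 mg sodium, +54.0 mg calcium (running total 399.0 mg).
Take 2.113 servings of milk: uses 281 mg sodium, +714.1 mg calcium (running total 1113.1 mg).
Filling greedily by calcium-per-mg sodium is optimal for one linear limit, giving 1113.1 mg.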